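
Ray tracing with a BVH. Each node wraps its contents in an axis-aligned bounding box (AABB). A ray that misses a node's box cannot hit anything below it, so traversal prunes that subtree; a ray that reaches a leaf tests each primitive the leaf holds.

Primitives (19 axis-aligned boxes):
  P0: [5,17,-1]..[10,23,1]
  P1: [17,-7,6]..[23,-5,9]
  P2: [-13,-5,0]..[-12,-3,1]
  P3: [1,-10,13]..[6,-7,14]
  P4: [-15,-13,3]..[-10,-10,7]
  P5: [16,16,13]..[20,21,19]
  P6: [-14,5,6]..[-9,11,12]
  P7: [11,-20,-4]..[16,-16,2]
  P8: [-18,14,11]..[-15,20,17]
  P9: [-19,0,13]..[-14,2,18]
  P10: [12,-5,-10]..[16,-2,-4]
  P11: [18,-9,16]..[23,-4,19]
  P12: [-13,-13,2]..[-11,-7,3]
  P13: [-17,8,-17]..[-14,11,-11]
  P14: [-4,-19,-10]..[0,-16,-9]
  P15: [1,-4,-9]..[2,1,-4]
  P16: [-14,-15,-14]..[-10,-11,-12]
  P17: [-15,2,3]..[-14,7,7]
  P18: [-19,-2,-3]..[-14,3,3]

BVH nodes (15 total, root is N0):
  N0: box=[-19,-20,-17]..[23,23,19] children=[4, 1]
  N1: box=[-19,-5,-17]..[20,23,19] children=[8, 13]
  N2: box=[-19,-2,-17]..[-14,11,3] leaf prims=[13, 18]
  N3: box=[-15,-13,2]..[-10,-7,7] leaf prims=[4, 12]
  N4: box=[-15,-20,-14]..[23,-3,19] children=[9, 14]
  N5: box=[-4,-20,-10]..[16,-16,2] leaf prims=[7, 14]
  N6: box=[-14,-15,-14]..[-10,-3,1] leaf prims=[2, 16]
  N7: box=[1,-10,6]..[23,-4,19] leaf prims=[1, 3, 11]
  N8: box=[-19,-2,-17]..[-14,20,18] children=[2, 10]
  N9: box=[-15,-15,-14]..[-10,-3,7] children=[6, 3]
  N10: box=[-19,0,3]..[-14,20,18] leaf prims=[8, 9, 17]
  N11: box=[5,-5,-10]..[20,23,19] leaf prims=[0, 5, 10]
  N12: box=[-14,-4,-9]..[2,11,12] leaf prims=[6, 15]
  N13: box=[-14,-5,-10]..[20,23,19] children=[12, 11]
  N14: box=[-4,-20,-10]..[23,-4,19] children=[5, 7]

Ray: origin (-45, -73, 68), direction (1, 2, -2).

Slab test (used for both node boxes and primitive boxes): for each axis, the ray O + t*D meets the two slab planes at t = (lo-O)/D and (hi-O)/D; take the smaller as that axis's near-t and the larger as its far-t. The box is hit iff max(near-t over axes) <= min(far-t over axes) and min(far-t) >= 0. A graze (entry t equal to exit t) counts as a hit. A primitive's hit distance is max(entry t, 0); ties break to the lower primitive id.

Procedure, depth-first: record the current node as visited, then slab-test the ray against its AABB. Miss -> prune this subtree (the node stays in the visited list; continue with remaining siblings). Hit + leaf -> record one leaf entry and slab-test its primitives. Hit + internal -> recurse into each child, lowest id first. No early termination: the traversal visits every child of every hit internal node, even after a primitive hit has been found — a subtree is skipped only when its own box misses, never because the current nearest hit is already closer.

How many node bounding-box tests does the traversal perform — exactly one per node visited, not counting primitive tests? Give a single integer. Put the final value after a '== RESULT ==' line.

Trace the traversal:
N0 x:[26,68] y:[53/2,48] z:[49/2,85/2] -> hit [53/2,85/2], descend [1, 4]
  N1 x:[26,65] y:[34,48] z:[49/2,85/2] -> hit [34,85/2], descend [8, 13]
    N8 x:[26,31] y:[71/2,93/2] z:[25,85/2] -> miss, prune
    N13 x:[31,65] y:[34,48] z:[49/2,39] -> hit [34,39], descend [11, 12]
      N11 x:[50,65] y:[34,48] z:[49/2,39] -> miss, prune
      N12 x:[31,47] y:[69/2,42] z:[28,77/2] -> hit [69/2,77/2] leaf, test {P6(miss), P15(miss)}
  N4 x:[30,68] y:[53/2,35] z:[49/2,41] -> hit [30,35], descend [9, 14]
    N9 x:[30,35] y:[29,35] z:[61/2,41] -> hit [61/2,35], descend [3, 6]
      N3 x:[30,35] y:[30,33] z:[61/2,33] -> hit [61/2,33] leaf, test {P4@t=61/2, P12@t=65/2}
      N6 x:[31,35] y:[29,35] z:[67/2,41] -> hit [67/2,35] leaf, test {P2(miss), P16(miss)}
    N14 x:[41,68] y:[53/2,69/2] z:[49/2,39] -> miss, prune

Summary -> nodes [0, 1, 8, 13, 11, 12, 4, 9, 3, 6, 14]; box-tests=11; leaf-entries=3; first=P4

== RESULT ==
11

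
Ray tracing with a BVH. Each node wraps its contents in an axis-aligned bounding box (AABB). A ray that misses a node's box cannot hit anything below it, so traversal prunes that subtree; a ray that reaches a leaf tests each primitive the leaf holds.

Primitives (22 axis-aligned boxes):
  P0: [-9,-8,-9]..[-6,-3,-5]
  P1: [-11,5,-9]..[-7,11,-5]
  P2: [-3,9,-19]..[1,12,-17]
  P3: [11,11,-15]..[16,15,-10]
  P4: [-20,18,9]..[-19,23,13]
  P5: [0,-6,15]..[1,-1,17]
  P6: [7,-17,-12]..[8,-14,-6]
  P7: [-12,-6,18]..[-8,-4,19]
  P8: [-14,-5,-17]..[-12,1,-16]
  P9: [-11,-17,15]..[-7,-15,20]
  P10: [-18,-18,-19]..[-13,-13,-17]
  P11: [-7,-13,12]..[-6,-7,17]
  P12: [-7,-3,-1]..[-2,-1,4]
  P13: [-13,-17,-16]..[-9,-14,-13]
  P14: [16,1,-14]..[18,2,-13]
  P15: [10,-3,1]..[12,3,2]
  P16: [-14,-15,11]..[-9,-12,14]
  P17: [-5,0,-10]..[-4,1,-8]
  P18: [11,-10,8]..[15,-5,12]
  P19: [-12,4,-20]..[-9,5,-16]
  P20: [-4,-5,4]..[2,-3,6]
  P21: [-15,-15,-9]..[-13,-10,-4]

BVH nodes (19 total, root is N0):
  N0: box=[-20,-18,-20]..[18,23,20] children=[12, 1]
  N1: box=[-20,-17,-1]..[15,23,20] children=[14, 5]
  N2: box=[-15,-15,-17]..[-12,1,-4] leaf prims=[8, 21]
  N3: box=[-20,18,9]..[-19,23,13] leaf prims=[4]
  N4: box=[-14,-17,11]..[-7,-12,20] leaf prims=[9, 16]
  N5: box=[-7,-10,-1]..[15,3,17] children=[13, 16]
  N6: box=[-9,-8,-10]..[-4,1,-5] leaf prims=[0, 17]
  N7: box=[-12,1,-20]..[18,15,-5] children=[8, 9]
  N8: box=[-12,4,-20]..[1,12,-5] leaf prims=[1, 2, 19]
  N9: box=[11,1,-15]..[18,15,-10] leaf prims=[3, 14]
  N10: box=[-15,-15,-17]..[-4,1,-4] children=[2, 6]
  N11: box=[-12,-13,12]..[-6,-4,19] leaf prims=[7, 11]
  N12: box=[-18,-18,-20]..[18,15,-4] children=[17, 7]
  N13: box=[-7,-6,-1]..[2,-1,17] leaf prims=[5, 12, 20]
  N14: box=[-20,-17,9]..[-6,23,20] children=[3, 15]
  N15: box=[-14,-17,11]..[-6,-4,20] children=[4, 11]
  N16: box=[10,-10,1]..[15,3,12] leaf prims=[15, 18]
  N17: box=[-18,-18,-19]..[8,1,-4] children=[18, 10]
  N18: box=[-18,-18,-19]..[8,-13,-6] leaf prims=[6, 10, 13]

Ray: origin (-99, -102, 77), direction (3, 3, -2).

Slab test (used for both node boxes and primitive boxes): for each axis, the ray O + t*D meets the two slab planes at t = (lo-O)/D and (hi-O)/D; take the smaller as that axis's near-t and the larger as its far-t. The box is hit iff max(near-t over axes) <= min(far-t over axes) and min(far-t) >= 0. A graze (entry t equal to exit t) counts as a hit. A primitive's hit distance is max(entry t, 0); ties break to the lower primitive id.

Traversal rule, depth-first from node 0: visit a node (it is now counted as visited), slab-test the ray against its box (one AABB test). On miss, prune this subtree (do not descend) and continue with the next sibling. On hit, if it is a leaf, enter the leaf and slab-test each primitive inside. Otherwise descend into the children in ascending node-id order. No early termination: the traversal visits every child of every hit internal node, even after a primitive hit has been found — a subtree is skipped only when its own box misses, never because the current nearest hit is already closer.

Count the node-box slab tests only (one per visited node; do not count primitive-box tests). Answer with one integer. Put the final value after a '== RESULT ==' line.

Walk:
N0 x:[79/3,39] y:[28,125/3] z:[57/2,97/2] -> hit [57/2,39], descend [1, 12]
  N1 x:[79/3,38] y:[85/3,125/3] z:[57/2,39] -> hit [57/2,38], descend [5, 14]
    N5 x:[92/3,38] y:[92/3,35] z:[30,39] -> hit [92/3,35], descend [13, 16]
      N13 x:[92/3,101/3] y:[32,101/3] z:[30,39] -> hit [32,101/3] leaf, test {P5(miss), P12(miss), P20(miss)}
      N16 x:[109/3,38] y:[92/3,35] z:[65/2,38] -> miss, prune
    N14 x:[79/3,31] y:[85/3,125/3] z:[57/2,34] -> hit [57/2,31], descend [3, 15]
      N3 x:[79/3,80/3] y:[40,125/3] z:[32,34] -> miss, prune
      N15 x:[85/3,31] y:[85/3,98/3] z:[57/2,33] -> hit [57/2,31], descend [4, 11]
        N4 x:[85/3,92/3] y:[85/3,30] z:[57/2,33] -> hit [57/2,30] leaf, test {P9(miss), P16(miss)}
        N11 x:[29,31] y:[89/3,98/3] z:[29,65/2] -> hit [89/3,31] leaf, test {P7(miss), P11@t=92/3}
  N12 x:[27,39] y:[28,39] z:[81/2,97/2] -> miss, prune

11 AABB tests over nodes [0, 1, 5, 13, 16, 14, 3, 15, 4, 11, 12]; 3 leaves entered; closest P11.

== RESULT ==
11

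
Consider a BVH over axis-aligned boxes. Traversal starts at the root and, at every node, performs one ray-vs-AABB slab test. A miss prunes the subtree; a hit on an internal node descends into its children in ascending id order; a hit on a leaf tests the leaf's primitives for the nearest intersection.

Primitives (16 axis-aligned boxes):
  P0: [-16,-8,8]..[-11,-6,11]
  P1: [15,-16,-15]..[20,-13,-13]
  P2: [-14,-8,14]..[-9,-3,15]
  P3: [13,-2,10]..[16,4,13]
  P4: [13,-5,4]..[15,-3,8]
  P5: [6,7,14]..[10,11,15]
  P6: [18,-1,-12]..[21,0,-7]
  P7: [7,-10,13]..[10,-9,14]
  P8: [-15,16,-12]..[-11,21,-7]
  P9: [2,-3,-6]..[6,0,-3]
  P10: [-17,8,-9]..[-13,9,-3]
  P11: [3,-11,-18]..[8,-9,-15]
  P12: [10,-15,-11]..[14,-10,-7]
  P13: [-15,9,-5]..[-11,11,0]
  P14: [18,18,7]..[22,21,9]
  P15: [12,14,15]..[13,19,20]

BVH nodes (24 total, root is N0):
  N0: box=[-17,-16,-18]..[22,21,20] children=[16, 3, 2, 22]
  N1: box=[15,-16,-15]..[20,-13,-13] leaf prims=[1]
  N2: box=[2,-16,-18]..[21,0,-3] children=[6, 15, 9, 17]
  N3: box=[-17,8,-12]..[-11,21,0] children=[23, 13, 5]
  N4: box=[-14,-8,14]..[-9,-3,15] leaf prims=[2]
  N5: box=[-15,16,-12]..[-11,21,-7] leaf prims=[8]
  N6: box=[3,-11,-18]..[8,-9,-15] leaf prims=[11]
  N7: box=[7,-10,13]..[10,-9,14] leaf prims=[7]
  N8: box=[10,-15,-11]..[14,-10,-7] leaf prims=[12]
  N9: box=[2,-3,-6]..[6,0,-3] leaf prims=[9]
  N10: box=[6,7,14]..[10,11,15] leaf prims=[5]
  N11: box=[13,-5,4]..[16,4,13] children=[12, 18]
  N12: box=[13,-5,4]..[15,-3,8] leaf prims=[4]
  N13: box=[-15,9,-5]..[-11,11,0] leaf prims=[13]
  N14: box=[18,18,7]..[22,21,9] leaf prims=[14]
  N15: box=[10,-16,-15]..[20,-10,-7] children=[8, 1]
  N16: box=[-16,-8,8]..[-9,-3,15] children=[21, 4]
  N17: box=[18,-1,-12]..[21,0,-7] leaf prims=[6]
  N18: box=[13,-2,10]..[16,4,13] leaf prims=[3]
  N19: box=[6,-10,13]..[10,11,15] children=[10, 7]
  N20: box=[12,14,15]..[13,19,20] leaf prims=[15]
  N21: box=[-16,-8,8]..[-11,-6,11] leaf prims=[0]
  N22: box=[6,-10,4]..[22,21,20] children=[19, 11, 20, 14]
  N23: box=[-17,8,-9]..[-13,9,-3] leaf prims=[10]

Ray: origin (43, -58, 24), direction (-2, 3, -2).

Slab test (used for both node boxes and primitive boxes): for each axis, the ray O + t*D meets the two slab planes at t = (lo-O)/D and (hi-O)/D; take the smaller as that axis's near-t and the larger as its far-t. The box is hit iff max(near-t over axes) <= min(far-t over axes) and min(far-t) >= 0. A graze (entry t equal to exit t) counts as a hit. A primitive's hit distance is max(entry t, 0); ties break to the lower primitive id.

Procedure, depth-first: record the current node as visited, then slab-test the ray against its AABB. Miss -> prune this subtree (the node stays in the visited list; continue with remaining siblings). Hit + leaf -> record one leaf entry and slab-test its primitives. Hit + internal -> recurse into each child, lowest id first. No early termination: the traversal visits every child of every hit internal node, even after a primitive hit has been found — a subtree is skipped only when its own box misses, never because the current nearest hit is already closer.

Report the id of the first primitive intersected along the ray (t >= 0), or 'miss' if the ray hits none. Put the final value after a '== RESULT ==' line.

Trace the traversal:
N0 x:[21/2,30] y:[14,79/3] z:[2,21] -> hit [14,21], descend [2, 3, 16, 22]
  N2 x:[11,41/2] y:[14,58/3] z:[27/2,21] -> hit [14,58/3], descend [6, 9, 15, 17]
    N6 x:[35/2,20] y:[47/3,49/3] z:[39/2,21] -> miss, prune
    N9 x:[37/2,41/2] y:[55/3,58/3] z:[27/2,15] -> miss, prune
    N15 x:[23/2,33/2] y:[14,16] z:[31/2,39/2] -> hit [31/2,16], descend [1, 8]
      N1 x:[23/2,14] y:[14,15] z:[37/2,39/2] -> miss, prune
      N8 x:[29/2,33/2] y:[43/3,16] z:[31/2,35/2] -> hit [31/2,16] leaf, test {P12@t=31/2}
    N17 x:[11,25/2] y:[19,58/3] z:[31/2,18] -> miss, prune
  N3 x:[27,30] y:[22,79/3] z:[12,18] -> miss, prune
  N16 x:[26,59/2] y:[50/3,55/3] z:[9/2,8] -> miss, prune
  N22 x:[21/2,37/2] y:[16,79/3] z:[2,10] -> miss, prune

Visited [0, 2, 6, 9, 15, 1, 8, 17, 3, 16, 22]. Tests: 11 box, 1 leaf. Nearest: P12.

== RESULT ==
12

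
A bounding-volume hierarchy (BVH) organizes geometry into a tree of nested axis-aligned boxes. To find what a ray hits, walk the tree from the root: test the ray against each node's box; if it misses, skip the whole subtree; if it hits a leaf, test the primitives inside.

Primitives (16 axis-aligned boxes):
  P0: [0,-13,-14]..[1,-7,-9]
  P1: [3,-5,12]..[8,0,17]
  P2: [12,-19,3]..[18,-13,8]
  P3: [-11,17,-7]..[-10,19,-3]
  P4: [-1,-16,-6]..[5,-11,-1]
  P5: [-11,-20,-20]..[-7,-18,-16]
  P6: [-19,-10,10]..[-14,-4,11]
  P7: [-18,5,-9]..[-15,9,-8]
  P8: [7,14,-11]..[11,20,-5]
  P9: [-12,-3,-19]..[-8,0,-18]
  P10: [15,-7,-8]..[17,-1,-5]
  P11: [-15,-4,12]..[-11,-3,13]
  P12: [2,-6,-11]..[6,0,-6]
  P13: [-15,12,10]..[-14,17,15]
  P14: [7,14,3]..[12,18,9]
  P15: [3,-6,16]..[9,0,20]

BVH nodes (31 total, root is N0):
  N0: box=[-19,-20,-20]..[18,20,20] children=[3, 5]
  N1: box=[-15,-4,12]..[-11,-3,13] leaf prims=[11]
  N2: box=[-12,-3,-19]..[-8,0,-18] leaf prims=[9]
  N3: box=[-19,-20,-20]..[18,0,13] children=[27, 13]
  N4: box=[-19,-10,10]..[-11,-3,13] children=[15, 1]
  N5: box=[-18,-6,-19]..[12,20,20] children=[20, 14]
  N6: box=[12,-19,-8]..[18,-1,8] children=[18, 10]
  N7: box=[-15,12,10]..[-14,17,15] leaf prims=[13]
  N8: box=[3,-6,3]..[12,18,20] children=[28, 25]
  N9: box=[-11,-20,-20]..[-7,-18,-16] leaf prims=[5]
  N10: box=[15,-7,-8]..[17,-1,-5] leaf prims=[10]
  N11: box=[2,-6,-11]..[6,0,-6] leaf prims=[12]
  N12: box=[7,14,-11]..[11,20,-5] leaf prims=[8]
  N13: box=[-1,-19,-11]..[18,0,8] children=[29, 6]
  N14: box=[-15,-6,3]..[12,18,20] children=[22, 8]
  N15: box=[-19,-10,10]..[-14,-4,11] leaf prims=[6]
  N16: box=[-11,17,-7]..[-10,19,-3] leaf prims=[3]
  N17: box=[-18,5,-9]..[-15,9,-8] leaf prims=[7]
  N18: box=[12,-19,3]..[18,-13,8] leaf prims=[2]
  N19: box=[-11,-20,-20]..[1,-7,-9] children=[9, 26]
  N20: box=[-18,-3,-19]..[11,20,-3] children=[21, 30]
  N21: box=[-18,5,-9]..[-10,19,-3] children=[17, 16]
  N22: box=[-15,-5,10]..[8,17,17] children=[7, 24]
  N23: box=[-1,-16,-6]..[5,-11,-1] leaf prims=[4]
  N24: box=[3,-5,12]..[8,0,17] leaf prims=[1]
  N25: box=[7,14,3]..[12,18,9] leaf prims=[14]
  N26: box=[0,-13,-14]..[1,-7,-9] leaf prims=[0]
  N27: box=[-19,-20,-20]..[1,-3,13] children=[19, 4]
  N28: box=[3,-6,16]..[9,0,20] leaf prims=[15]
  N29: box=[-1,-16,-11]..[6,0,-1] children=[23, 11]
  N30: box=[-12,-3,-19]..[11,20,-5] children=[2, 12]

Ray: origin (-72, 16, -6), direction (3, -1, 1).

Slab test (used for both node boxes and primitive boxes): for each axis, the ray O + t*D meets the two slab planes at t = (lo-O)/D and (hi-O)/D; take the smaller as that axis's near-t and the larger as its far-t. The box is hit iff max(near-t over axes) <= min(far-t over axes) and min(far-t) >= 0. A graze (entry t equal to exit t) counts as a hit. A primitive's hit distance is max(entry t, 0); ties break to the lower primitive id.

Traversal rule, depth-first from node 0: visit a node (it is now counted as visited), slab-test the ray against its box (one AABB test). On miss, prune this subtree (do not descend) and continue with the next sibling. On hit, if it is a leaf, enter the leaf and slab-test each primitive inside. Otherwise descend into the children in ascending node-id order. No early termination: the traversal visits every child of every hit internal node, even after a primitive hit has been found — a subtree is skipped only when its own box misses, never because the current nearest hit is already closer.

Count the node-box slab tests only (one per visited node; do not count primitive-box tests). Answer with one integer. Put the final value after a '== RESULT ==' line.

Traverse from the root:
N0 x:[53/3,30] y:[-4,36] z:[-14,26] -> hit [53/3,26], descend [3, 5]
  N3 x:[53/3,30] y:[16,36] z:[-14,19] -> hit [53/3,19], descend [13, 27]
    N13 x:[71/3,30] y:[16,35] z:[-5,14] -> miss, prune
    N27 x:[53/3,73/3] y:[19,36] z:[-14,19] -> hit [19,19], descend [4, 19]
      N4 x:[53/3,61/3] y:[19,26] z:[16,19] -> hit [19,19], descend [1, 15]
        N1 x:[19,61/3] y:[19,20] z:[18,19] -> hit [19,19] leaf, test {P11@t=19}
        N15 x:[53/3,58/3] y:[20,26] z:[16,17] -> miss, prune
      N19 x:[61/3,73/3] y:[23,36] z:[-14,-3] -> miss, prune
  N5 x:[18,28] y:[-4,22] z:[-13,26] -> hit [18,22], descend [14, 20]
    N14 x:[19,28] y:[-2,22] z:[9,26] -> hit [19,22], descend [8, 22]
      N8 x:[25,28] y:[-2,22] z:[9,26] -> miss, prune
      N22 x:[19,80/3] y:[-1,21] z:[16,23] -> hit [19,21], descend [7, 24]
        N7 x:[19,58/3] y:[-1,4] z:[16,21] -> miss, prune
        N24 x:[25,80/3] y:[16,21] z:[18,23] -> miss, prune
    N20 x:[18,83/3] y:[-4,19] z:[-13,3] -> miss, prune

Visited [0, 3, 13, 27, 4, 1, 15, 19, 5, 14, 8, 22, 7, 24, 20]. Tests: 15 box, 1 leaf. Nearest: P11.

== RESULT ==
15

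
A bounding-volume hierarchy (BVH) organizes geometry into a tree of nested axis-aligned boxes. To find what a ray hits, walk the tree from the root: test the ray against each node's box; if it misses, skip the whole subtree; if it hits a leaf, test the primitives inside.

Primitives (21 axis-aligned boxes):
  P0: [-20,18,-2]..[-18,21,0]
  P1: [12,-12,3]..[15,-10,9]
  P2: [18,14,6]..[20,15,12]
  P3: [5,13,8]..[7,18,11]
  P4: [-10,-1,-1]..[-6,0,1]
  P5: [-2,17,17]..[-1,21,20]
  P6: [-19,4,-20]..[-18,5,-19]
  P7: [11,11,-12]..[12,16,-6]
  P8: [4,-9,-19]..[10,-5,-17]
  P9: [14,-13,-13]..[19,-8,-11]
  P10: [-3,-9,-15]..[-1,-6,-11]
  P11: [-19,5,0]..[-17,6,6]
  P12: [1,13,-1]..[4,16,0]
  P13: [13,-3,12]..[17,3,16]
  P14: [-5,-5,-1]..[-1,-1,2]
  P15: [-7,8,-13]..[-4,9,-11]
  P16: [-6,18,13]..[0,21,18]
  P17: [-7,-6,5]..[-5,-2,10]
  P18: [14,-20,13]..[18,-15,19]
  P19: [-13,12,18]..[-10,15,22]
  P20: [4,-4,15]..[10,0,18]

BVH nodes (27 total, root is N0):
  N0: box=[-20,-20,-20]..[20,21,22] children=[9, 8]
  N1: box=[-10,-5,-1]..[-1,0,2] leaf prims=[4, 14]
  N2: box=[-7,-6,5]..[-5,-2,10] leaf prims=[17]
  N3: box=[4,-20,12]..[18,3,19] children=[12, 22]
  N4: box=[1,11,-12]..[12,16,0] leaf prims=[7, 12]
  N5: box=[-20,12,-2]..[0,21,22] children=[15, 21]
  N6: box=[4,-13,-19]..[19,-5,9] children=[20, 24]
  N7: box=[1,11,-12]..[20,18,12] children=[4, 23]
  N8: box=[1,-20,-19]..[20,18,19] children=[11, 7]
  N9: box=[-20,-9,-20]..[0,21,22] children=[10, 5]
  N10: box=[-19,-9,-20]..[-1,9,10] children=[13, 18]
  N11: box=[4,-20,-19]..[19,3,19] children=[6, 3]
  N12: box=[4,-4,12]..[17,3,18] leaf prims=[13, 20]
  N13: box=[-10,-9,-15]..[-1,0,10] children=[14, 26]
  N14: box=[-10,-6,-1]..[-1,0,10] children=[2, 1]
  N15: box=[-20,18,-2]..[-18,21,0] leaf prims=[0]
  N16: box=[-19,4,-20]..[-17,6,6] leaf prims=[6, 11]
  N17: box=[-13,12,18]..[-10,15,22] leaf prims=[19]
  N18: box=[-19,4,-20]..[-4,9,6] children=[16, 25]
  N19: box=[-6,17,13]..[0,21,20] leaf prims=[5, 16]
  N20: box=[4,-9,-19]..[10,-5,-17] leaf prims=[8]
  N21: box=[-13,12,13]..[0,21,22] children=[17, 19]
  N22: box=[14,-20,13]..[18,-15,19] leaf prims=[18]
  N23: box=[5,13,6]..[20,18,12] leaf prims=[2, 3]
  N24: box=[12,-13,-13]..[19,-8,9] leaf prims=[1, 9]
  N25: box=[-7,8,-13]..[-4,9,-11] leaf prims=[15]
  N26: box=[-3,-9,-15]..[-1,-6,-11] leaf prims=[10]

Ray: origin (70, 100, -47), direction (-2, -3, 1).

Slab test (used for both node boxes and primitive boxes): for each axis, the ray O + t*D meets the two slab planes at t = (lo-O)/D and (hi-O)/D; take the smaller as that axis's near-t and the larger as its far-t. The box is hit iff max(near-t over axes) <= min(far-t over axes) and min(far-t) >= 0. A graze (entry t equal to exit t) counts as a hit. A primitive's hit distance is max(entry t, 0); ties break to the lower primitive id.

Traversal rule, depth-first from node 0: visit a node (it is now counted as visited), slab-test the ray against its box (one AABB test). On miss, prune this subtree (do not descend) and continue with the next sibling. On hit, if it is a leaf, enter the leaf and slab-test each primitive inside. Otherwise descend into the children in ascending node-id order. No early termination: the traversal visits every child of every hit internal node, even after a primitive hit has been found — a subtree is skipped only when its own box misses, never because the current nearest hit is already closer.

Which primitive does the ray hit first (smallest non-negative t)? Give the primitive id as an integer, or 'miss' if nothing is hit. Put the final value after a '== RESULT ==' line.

Traverse from the root:
N0 x:[25,45] y:[79/3,40] z:[27,69] -> hit [27,40], descend [8, 9]
  N8 x:[25,69/2] y:[82/3,40] z:[28,66] -> hit [28,69/2], descend [7, 11]
    N7 x:[25,69/2] y:[82/3,89/3] z:[35,59] -> miss, prune
    N11 x:[51/2,33] y:[97/3,40] z:[28,66] -> hit [97/3,33], descend [3, 6]
      N3 x:[26,33] y:[97/3,40] z:[59,66] -> miss, prune
      N6 x:[51/2,33] y:[35,113/3] z:[28,56] -> miss, prune
  N9 x:[35,45] y:[79/3,109/3] z:[27,69] -> hit [35,109/3], descend [5, 10]
    N5 x:[35,45] y:[79/3,88/3] z:[45,69] -> miss, prune
    N10 x:[71/2,89/2] y:[91/3,109/3] z:[27,57] -> hit [71/2,109/3], descend [13, 18]
      N13 x:[71/2,40] y:[100/3,109/3] z:[32,57] -> hit [71/2,109/3], descend [14, 26]
        N14 x:[71/2,40] y:[100/3,106/3] z:[46,57] -> miss, prune
        N26 x:[71/2,73/2] y:[106/3,109/3] z:[32,36] -> hit [71/2,36] leaf, test {P10@t=71/2}
      N18 x:[37,89/2] y:[91/3,32] z:[27,53] -> miss, prune

Summary -> nodes [0, 8, 7, 11, 3, 6, 9, 5, 10, 13, 14, 26, 18]; box-tests=13; leaf-entries=1; first=P10

== RESULT ==
10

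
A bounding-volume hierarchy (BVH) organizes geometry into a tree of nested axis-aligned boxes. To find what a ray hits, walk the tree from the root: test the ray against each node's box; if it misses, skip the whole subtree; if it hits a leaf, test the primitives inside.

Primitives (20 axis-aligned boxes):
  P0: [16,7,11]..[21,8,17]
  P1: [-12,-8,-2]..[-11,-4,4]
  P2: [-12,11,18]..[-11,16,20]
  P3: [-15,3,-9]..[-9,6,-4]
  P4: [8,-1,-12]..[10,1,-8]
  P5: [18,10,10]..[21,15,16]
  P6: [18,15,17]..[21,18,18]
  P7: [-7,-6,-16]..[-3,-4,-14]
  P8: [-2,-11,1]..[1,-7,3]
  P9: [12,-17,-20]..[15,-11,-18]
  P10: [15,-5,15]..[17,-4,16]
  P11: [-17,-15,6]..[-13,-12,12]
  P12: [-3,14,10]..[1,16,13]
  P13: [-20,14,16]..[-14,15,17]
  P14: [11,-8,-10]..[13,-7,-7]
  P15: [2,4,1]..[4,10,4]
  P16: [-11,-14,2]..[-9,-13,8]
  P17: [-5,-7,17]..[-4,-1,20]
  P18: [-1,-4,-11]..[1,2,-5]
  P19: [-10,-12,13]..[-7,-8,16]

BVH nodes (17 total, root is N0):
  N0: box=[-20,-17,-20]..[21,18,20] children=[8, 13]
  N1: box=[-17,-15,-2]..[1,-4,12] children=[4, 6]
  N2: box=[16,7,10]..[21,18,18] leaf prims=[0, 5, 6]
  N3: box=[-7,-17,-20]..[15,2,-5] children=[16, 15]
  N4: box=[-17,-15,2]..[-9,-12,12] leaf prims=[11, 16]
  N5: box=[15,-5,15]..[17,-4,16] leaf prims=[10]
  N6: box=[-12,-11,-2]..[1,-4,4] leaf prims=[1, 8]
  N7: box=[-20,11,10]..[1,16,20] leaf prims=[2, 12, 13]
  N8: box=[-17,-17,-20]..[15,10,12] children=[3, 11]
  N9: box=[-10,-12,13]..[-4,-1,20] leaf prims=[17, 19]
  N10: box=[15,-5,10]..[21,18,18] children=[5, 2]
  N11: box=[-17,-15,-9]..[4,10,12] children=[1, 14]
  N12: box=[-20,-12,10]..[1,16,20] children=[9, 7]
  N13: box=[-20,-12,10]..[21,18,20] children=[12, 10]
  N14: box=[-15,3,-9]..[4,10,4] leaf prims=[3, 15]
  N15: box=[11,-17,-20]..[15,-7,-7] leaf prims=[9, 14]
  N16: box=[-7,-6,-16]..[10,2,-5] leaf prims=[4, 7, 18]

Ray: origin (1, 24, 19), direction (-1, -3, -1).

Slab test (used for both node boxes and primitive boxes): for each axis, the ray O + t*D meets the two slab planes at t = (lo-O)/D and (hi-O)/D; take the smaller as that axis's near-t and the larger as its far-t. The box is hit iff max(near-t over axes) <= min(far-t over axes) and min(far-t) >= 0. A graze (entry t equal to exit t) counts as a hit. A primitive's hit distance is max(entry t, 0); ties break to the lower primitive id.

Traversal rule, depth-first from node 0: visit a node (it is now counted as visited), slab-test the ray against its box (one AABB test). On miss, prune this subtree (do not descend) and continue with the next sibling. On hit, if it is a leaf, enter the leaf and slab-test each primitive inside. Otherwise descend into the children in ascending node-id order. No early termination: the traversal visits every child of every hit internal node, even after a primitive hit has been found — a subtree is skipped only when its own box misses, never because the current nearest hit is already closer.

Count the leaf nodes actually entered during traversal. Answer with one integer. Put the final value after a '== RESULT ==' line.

Trace the traversal:
N0 x:[-20,21] y:[2,41/3] z:[-1,39] -> hit [2,41/3], descend [8, 13]
  N8 x:[-14,18] y:[14/3,41/3] z:[7,39] -> hit [7,41/3], descend [3, 11]
    N3 x:[-14,8] y:[22/3,41/3] z:[24,39] -> miss, prune
    N11 x:[-3,18] y:[14/3,13] z:[7,28] -> hit [7,13], descend [1, 14]
      N1 x:[0,18] y:[28/3,13] z:[7,21] -> hit [28/3,13], descend [4, 6]
        N4 x:[10,18] y:[12,13] z:[7,17] -> hit [12,13] leaf, test {P11(miss), P16(miss)}
        N6 x:[0,13] y:[28/3,35/3] z:[15,21] -> miss, prune
      N14 x:[-3,16] y:[14/3,7] z:[15,28] -> miss, prune
  N13 x:[-20,21] y:[2,12] z:[-1,9] -> hit [2,9], descend [10, 12]
    N10 x:[-20,-14] y:[2,29/3] z:[1,9] -> miss, prune
    N12 x:[0,21] y:[8/3,12] z:[-1,9] -> hit [8/3,9], descend [7, 9]
      N7 x:[0,21] y:[8/3,13/3] z:[-1,9] -> hit [8/3,13/3] leaf, test {P2(miss), P12(miss), P13(miss)}
      N9 x:[5,11] y:[25/3,12] z:[-1,6] -> miss, prune

Visited [0, 8, 3, 11, 1, 4, 6, 14, 13, 10, 12, 7, 9]. Tests: 13 box, 2 leaf. Nearest: miss.

== RESULT ==
2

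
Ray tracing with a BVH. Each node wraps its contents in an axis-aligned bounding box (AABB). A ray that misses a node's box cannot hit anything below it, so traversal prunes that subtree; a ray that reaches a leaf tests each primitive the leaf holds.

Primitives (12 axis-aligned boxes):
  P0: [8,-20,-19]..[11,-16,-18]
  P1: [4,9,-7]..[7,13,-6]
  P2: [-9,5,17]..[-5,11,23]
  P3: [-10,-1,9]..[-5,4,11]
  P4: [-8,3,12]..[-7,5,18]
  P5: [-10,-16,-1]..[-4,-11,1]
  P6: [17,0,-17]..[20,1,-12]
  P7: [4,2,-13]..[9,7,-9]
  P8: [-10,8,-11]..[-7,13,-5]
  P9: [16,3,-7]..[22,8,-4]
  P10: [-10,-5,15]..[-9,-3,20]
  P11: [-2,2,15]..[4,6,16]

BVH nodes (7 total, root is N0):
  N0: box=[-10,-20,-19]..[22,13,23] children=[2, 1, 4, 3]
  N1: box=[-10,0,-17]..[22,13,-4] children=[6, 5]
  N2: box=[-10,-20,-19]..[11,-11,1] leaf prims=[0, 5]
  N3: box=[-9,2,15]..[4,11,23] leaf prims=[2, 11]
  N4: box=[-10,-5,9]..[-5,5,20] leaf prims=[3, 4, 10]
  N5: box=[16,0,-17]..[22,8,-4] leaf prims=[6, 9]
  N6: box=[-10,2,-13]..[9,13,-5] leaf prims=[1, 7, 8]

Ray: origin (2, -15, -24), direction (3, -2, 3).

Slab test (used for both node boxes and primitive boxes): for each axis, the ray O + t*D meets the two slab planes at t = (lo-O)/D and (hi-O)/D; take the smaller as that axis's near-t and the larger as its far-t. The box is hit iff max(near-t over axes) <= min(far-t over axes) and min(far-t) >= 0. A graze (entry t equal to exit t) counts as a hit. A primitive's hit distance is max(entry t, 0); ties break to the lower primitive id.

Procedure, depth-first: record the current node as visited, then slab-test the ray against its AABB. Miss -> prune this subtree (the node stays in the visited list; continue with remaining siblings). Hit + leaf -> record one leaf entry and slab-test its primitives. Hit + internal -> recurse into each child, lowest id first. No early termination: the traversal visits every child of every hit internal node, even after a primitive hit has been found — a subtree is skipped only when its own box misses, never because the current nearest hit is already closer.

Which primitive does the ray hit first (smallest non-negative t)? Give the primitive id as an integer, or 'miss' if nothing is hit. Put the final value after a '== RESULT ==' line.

Traverse from the root:
N0 x:[-4,20/3] y:[-14,5/2] z:[5/3,47/3] -> hit [5/3,5/2], descend [1, 2, 3, 4]
  N1 x:[-4,20/3] y:[-14,-15/2] z:[7/3,20/3] -> miss, prune
  N2 x:[-4,3] y:[-2,5/2] z:[5/3,25/3] -> hit [5/3,5/2] leaf, test {P0@t=2, P5(miss)}
  N3 x:[-11/3,2/3] y:[-13,-17/2] z:[13,47/3] -> miss, prune
  N4 x:[-4,-7/3] y:[-10,-5] z:[11,44/3] -> miss, prune

order=[0, 1, 2, 3, 4]  |boxes|=5  |leaves|=1  hit=P0

== RESULT ==
0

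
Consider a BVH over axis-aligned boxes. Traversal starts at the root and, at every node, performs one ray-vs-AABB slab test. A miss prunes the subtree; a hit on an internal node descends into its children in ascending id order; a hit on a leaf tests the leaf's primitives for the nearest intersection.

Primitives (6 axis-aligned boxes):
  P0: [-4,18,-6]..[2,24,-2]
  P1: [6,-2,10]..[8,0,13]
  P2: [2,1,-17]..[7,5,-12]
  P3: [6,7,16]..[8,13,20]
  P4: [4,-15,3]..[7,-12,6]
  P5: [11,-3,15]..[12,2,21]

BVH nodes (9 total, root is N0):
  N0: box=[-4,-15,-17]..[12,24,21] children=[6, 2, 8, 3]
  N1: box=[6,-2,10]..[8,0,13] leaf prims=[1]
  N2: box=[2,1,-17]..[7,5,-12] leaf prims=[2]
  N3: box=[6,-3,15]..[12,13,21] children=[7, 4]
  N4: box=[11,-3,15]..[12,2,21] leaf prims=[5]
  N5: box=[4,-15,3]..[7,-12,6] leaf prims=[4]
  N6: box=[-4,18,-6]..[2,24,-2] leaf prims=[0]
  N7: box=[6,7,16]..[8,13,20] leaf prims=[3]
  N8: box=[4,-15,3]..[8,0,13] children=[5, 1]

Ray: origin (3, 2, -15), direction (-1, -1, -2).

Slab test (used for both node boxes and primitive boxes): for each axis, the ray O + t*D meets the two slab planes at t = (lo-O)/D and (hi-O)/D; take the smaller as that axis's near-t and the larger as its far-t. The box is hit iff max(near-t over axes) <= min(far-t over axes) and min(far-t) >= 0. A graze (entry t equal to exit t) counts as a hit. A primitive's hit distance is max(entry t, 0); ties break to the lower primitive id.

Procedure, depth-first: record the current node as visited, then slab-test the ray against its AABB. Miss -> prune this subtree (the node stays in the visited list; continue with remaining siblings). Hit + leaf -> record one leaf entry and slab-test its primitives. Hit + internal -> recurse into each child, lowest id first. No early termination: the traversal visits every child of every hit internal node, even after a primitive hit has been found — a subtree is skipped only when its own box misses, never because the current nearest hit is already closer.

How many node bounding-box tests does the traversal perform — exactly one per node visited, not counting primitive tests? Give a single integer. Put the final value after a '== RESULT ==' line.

Trace the traversal:
N0 x:[-9,7] y:[-22,17] z:[-18,1] -> hit [-9,1], descend [2, 3, 6, 8]
  N2 x:[-4,1] y:[-3,1] z:[-3/2,1] -> hit [-3/2,1] leaf, test {P2@t=0}
  N3 x:[-9,-3] y:[-11,5] z:[-18,-15] -> miss, prune
  N6 x:[1,7] y:[-22,-16] z:[-13/2,-9/2] -> miss, prune
  N8 x:[-5,-1] y:[2,17] z:[-14,-9] -> miss, prune

Summary -> nodes [0, 2, 3, 6, 8]; box-tests=5; leaf-entries=1; first=P2

== RESULT ==
5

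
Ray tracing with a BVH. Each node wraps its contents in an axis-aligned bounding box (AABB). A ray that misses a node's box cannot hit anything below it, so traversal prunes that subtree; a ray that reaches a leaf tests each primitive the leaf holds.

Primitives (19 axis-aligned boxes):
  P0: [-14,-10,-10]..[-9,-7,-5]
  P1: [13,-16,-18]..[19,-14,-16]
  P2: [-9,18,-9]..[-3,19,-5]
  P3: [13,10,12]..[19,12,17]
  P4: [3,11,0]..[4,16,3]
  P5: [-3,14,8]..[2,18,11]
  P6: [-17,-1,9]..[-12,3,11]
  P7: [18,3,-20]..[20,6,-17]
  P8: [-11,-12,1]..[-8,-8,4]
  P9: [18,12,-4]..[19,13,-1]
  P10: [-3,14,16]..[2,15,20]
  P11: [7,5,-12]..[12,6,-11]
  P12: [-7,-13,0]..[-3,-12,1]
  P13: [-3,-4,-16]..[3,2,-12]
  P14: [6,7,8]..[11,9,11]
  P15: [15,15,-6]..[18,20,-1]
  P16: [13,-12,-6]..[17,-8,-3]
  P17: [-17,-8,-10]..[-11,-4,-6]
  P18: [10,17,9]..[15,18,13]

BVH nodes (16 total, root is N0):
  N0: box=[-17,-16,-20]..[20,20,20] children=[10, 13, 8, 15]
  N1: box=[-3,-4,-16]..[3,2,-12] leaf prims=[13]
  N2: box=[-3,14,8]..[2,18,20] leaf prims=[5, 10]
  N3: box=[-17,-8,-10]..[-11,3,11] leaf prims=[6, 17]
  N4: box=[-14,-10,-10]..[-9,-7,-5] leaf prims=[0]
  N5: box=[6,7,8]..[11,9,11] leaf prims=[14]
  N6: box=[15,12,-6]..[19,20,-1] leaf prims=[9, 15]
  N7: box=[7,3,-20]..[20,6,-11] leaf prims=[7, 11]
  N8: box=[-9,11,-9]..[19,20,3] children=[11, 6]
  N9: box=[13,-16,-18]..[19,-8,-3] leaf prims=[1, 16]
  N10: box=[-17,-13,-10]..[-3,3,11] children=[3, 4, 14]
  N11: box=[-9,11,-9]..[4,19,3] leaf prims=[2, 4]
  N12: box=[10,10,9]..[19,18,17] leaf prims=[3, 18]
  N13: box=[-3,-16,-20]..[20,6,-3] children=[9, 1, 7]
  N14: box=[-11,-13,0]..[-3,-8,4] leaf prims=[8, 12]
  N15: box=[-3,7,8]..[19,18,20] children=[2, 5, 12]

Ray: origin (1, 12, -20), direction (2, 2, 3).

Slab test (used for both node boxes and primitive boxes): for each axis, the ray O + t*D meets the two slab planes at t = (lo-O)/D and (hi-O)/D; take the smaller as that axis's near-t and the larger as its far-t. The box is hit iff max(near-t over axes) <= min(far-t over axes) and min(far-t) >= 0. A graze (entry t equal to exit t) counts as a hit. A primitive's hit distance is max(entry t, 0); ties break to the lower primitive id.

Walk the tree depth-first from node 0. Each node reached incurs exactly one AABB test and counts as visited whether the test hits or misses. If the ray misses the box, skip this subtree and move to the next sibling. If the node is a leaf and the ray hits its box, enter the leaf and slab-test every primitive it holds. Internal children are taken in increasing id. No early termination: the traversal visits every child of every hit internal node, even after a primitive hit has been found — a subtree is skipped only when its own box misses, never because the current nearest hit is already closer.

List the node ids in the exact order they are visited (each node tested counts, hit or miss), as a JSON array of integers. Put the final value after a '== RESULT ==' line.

Walk:
N0 x:[-9,19/2] y:[-14,4] z:[0,40/3] -> hit [0,4], descend [8, 10, 13, 15]
  N8 x:[-5,9] y:[-1/2,4] z:[11/3,23/3] -> hit [11/3,4], descend [6, 11]
    N6 x:[7,9] y:[0,4] z:[14/3,19/3] -> miss, prune
    N11 x:[-5,3/2] y:[-1/2,7/2] z:[11/3,23/3] -> miss, prune
  N10 x:[-9,-2] y:[-25/2,-9/2] z:[10/3,31/3] -> miss, prune
  N13 x:[-2,19/2] y:[-14,-3] z:[0,17/3] -> miss, prune
  N15 x:[-2,9] y:[-5/2,3] z:[28/3,40/3] -> miss, prune

order=[0, 8, 6, 11, 10, 13, 15]  |boxes|=7  |leaves|=0  hit=miss

== RESULT ==
[0, 8, 6, 11, 10, 13, 15]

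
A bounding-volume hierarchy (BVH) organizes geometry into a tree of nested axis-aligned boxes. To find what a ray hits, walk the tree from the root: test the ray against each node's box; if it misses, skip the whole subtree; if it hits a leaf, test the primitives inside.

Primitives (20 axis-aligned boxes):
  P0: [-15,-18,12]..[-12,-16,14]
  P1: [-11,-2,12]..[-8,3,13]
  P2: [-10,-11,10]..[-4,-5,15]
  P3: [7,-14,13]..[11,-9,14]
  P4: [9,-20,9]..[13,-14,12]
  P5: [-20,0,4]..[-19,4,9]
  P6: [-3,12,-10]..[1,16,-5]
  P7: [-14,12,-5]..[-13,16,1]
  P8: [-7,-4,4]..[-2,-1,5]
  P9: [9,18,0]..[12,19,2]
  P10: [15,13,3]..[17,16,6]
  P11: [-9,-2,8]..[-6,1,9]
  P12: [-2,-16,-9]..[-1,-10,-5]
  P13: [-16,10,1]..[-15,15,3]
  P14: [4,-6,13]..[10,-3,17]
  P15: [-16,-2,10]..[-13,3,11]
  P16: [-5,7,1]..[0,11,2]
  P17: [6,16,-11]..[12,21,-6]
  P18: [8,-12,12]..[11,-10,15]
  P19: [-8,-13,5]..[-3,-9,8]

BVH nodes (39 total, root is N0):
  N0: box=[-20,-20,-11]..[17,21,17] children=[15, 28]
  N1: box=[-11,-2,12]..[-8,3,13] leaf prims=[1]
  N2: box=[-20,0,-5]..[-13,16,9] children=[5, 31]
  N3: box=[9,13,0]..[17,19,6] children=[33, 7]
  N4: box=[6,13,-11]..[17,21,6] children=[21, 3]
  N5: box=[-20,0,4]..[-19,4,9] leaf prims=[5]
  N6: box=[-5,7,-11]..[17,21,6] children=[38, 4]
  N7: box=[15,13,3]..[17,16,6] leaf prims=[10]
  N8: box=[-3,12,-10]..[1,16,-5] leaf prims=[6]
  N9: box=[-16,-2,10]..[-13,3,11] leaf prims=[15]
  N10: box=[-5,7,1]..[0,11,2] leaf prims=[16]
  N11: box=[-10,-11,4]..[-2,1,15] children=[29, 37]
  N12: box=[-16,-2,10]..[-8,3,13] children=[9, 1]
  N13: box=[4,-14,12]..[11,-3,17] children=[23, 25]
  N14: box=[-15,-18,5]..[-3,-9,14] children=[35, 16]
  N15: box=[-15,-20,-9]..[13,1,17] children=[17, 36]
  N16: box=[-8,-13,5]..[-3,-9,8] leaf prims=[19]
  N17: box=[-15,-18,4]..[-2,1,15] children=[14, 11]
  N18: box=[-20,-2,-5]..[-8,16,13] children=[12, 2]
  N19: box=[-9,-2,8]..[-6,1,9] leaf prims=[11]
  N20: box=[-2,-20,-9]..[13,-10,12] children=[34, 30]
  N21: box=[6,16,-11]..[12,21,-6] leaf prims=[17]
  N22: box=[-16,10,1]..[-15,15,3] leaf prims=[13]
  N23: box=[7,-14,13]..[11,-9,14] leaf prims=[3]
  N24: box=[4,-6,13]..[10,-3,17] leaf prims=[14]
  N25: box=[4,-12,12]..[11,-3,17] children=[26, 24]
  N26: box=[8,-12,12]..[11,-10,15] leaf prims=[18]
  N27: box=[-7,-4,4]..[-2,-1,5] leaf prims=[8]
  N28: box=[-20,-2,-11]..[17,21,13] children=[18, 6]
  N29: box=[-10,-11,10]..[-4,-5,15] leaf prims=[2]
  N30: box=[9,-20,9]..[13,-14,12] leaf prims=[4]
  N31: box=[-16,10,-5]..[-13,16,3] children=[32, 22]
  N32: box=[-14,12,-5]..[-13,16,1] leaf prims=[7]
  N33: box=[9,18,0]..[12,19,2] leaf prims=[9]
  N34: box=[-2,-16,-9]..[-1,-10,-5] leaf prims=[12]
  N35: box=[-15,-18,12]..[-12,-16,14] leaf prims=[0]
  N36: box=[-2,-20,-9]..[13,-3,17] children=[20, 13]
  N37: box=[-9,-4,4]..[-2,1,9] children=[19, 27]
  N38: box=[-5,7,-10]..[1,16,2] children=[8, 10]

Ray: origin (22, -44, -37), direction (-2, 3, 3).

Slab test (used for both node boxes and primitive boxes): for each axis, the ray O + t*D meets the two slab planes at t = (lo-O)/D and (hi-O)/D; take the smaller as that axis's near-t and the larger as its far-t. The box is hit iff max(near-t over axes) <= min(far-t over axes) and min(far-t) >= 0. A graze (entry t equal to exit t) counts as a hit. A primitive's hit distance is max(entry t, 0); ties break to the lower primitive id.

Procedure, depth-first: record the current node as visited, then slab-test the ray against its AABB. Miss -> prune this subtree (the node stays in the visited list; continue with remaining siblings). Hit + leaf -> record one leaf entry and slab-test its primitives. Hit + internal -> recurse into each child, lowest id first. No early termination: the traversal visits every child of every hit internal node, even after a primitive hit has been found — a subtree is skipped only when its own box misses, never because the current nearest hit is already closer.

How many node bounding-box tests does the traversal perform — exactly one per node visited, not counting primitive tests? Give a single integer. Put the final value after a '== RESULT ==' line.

Trace the traversal:
N0 x:[5/2,21] y:[8,65/3] z:[26/3,18] -> hit [26/3,18], descend [15, 28]
  N15 x:[9/2,37/2] y:[8,15] z:[28/3,18] -> hit [28/3,15], descend [17, 36]
    N17 x:[12,37/2] y:[26/3,15] z:[41/3,52/3] -> hit [41/3,15], descend [11, 14]
      N11 x:[12,16] y:[11,15] z:[41/3,52/3] -> hit [41/3,15], descend [29, 37]
        N29 x:[13,16] y:[11,13] z:[47/3,52/3] -> miss, prune
        N37 x:[12,31/2] y:[40/3,15] z:[41/3,46/3] -> hit [41/3,15], descend [19, 27]
          N19 x:[14,31/2] y:[14,15] z:[15,46/3] -> hit [15,15] leaf, test {P11@t=15}
          N27 x:[12,29/2] y:[40/3,43/3] z:[41/3,14] -> hit [41/3,14] leaf, test {P8@t=41/3}
      N14 x:[25/2,37/2] y:[26/3,35/3] z:[14,17] -> miss, prune
    N36 x:[9/2,12] y:[8,41/3] z:[28/3,18] -> hit [28/3,12], descend [13, 20]
      N13 x:[11/2,9] y:[10,41/3] z:[49/3,18] -> miss, prune
      N20 x:[9/2,12] y:[8,34/3] z:[28/3,49/3] -> hit [28/3,34/3], descend [30, 34]
        N30 x:[9/2,13/2] y:[8,10] z:[46/3,49/3] -> miss, prune
        N34 x:[23/2,12] y:[28/3,34/3] z:[28/3,32/3] -> miss, prune
  N28 x:[5/2,21] y:[14,65/3] z:[26/3,50/3] -> hit [14,50/3], descend [6, 18]
    N6 x:[5/2,27/2] y:[17,65/3] z:[26/3,43/3] -> miss, prune
    N18 x:[15,21] y:[14,20] z:[32/3,50/3] -> hit [15,50/3], descend [2, 12]
      N2 x:[35/2,21] y:[44/3,20] z:[32/3,46/3] -> miss, prune
      N12 x:[15,19] y:[14,47/3] z:[47/3,50/3] -> hit [47/3,47/3], descend [1, 9]
        N1 x:[15,33/2] y:[14,47/3] z:[49/3,50/3] -> miss, prune
        N9 x:[35/2,19] y:[14,47/3] z:[47/3,16] -> miss, prune

Summary -> nodes [0, 15, 17, 11, 29, 37, 19, 27, 14, 36, 13, 20, 30, 34, 28, 6, 18, 2, 12, 1, 9]; box-tests=21; leaf-entries=2; first=P8

== RESULT ==
21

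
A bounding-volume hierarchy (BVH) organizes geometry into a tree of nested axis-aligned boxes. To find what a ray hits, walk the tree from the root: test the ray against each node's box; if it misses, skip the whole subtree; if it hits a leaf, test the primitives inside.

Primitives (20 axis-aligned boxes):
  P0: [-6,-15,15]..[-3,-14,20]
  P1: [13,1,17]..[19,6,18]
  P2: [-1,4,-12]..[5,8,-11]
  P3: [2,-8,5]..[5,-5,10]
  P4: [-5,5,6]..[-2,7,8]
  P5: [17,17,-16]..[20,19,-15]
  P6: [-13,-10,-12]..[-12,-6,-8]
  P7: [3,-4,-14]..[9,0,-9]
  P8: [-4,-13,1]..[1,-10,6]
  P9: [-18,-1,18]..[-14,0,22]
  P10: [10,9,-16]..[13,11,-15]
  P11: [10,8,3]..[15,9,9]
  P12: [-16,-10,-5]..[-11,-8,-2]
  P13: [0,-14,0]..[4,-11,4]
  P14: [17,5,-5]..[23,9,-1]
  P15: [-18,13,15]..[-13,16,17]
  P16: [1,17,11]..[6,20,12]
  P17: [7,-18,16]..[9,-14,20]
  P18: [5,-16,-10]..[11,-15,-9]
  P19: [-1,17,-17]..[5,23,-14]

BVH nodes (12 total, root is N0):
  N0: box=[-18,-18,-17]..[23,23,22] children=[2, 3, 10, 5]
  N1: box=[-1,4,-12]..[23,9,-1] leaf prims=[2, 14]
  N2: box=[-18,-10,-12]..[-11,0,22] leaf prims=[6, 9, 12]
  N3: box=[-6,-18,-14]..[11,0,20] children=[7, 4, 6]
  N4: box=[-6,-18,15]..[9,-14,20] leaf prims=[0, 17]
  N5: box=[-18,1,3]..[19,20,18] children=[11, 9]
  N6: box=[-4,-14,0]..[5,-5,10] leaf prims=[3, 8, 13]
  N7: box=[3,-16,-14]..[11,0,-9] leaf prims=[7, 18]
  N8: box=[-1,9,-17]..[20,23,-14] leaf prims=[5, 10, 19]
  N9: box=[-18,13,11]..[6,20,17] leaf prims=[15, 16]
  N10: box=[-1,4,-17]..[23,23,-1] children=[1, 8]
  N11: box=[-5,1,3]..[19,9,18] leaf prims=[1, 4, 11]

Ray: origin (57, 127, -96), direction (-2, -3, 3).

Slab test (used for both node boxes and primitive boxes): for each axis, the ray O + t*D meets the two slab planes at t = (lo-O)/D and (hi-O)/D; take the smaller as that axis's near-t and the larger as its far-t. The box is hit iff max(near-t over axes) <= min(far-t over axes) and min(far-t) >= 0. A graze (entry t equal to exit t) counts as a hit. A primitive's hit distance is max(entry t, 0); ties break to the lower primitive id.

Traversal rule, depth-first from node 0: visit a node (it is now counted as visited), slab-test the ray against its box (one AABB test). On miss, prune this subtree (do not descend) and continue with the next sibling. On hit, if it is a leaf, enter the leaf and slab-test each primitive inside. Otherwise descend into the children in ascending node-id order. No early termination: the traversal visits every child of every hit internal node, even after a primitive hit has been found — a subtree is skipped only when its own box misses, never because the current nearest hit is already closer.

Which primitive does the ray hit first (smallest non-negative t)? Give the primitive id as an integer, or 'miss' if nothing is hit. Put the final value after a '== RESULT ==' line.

Walk:
N0 x:[17,75/2] y:[104/3,145/3] z:[79/3,118/3] -> hit [104/3,75/2], descend [2, 3, 5, 10]
  N2 x:[34,75/2] y:[127/3,137/3] z:[28,118/3] -> miss, prune
  N3 x:[23,63/2] y:[127/3,145/3] z:[82/3,116/3] -> miss, prune
  N5 x:[19,75/2] y:[107/3,42] z:[33,38] -> hit [107/3,75/2], descend [9, 11]
    N9 x:[51/2,75/2] y:[107/3,38] z:[107/3,113/3] -> hit [107/3,75/2] leaf, test {P15@t=37, P16(miss)}
    N11 x:[19,31] y:[118/3,42] z:[33,38] -> miss, prune
  N10 x:[17,29] y:[104/3,41] z:[79/3,95/3] -> miss, prune

Summary -> nodes [0, 2, 3, 5, 9, 11, 10]; box-tests=7; leaf-entries=1; first=P15

== RESULT ==
15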